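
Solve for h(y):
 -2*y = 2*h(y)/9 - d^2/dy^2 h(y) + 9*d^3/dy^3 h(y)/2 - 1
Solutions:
 h(y) = C1*exp(y*(2*2^(2/3)/(9*sqrt(705) + 239)^(1/3) + 4 + 2^(1/3)*(9*sqrt(705) + 239)^(1/3))/54)*sin(2^(1/3)*sqrt(3)*y*(-(9*sqrt(705) + 239)^(1/3) + 2*2^(1/3)/(9*sqrt(705) + 239)^(1/3))/54) + C2*exp(y*(2*2^(2/3)/(9*sqrt(705) + 239)^(1/3) + 4 + 2^(1/3)*(9*sqrt(705) + 239)^(1/3))/54)*cos(2^(1/3)*sqrt(3)*y*(-(9*sqrt(705) + 239)^(1/3) + 2*2^(1/3)/(9*sqrt(705) + 239)^(1/3))/54) + C3*exp(y*(-2^(1/3)*(9*sqrt(705) + 239)^(1/3) - 2*2^(2/3)/(9*sqrt(705) + 239)^(1/3) + 2)/27) - 9*y + 9/2


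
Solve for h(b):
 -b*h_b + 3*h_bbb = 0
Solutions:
 h(b) = C1 + Integral(C2*airyai(3^(2/3)*b/3) + C3*airybi(3^(2/3)*b/3), b)


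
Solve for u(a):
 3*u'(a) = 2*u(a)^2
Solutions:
 u(a) = -3/(C1 + 2*a)


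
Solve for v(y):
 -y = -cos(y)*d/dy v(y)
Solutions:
 v(y) = C1 + Integral(y/cos(y), y)


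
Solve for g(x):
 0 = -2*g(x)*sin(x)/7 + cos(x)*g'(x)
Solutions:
 g(x) = C1/cos(x)^(2/7)


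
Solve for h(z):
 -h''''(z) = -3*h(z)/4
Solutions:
 h(z) = C1*exp(-sqrt(2)*3^(1/4)*z/2) + C2*exp(sqrt(2)*3^(1/4)*z/2) + C3*sin(sqrt(2)*3^(1/4)*z/2) + C4*cos(sqrt(2)*3^(1/4)*z/2)


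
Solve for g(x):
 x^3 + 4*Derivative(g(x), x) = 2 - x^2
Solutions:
 g(x) = C1 - x^4/16 - x^3/12 + x/2


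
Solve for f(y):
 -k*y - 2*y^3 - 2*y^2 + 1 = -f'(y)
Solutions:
 f(y) = C1 + k*y^2/2 + y^4/2 + 2*y^3/3 - y


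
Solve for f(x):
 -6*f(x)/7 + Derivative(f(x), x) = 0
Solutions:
 f(x) = C1*exp(6*x/7)


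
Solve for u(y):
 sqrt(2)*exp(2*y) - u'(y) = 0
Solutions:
 u(y) = C1 + sqrt(2)*exp(2*y)/2


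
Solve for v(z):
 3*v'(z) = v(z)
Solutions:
 v(z) = C1*exp(z/3)


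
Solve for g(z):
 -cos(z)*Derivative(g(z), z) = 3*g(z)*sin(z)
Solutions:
 g(z) = C1*cos(z)^3


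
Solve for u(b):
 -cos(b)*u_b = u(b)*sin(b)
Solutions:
 u(b) = C1*cos(b)


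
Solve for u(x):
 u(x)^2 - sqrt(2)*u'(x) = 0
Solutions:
 u(x) = -2/(C1 + sqrt(2)*x)


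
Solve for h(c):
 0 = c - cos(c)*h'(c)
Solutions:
 h(c) = C1 + Integral(c/cos(c), c)


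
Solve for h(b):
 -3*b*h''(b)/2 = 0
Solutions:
 h(b) = C1 + C2*b


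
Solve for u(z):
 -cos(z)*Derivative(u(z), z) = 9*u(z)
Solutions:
 u(z) = C1*sqrt(sin(z) - 1)*(sin(z)^4 - 4*sin(z)^3 + 6*sin(z)^2 - 4*sin(z) + 1)/(sqrt(sin(z) + 1)*(sin(z)^4 + 4*sin(z)^3 + 6*sin(z)^2 + 4*sin(z) + 1))


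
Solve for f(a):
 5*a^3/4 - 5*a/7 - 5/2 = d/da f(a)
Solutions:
 f(a) = C1 + 5*a^4/16 - 5*a^2/14 - 5*a/2


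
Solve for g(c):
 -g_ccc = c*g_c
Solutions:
 g(c) = C1 + Integral(C2*airyai(-c) + C3*airybi(-c), c)


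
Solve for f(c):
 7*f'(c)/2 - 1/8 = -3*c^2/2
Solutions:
 f(c) = C1 - c^3/7 + c/28


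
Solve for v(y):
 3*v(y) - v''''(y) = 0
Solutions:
 v(y) = C1*exp(-3^(1/4)*y) + C2*exp(3^(1/4)*y) + C3*sin(3^(1/4)*y) + C4*cos(3^(1/4)*y)


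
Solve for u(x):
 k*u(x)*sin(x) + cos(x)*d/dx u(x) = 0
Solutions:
 u(x) = C1*exp(k*log(cos(x)))


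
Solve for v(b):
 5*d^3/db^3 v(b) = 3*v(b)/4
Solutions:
 v(b) = C3*exp(150^(1/3)*b/10) + (C1*sin(3^(5/6)*50^(1/3)*b/20) + C2*cos(3^(5/6)*50^(1/3)*b/20))*exp(-150^(1/3)*b/20)


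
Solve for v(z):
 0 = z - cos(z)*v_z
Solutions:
 v(z) = C1 + Integral(z/cos(z), z)


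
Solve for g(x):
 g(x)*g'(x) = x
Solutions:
 g(x) = -sqrt(C1 + x^2)
 g(x) = sqrt(C1 + x^2)


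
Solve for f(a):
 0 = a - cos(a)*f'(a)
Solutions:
 f(a) = C1 + Integral(a/cos(a), a)


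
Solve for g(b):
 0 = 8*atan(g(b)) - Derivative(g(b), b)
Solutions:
 Integral(1/atan(_y), (_y, g(b))) = C1 + 8*b


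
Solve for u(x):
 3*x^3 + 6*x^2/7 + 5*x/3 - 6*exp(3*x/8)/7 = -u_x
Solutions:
 u(x) = C1 - 3*x^4/4 - 2*x^3/7 - 5*x^2/6 + 16*exp(3*x/8)/7


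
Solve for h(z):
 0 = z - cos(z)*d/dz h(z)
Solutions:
 h(z) = C1 + Integral(z/cos(z), z)


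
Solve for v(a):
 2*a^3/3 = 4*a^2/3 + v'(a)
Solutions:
 v(a) = C1 + a^4/6 - 4*a^3/9


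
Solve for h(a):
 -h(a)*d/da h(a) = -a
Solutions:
 h(a) = -sqrt(C1 + a^2)
 h(a) = sqrt(C1 + a^2)


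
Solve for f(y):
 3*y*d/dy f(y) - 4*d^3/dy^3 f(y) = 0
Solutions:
 f(y) = C1 + Integral(C2*airyai(6^(1/3)*y/2) + C3*airybi(6^(1/3)*y/2), y)


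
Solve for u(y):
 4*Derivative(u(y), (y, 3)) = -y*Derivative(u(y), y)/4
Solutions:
 u(y) = C1 + Integral(C2*airyai(-2^(2/3)*y/4) + C3*airybi(-2^(2/3)*y/4), y)


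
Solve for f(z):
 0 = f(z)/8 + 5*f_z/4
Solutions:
 f(z) = C1*exp(-z/10)


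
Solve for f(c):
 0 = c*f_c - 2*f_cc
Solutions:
 f(c) = C1 + C2*erfi(c/2)


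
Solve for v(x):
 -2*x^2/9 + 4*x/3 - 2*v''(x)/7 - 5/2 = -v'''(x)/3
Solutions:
 v(x) = C1 + C2*x + C3*exp(6*x/7) - 7*x^4/108 + 77*x^3/162 - 1757*x^2/648


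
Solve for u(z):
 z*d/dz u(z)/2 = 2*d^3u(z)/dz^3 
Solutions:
 u(z) = C1 + Integral(C2*airyai(2^(1/3)*z/2) + C3*airybi(2^(1/3)*z/2), z)


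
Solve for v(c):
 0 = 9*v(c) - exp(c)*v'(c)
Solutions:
 v(c) = C1*exp(-9*exp(-c))


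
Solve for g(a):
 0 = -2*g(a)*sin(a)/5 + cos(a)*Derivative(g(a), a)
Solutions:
 g(a) = C1/cos(a)^(2/5)


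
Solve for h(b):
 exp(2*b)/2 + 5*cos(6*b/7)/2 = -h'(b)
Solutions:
 h(b) = C1 - exp(2*b)/4 - 35*sin(6*b/7)/12


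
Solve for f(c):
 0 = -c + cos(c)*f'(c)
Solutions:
 f(c) = C1 + Integral(c/cos(c), c)


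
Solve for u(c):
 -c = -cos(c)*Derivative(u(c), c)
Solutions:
 u(c) = C1 + Integral(c/cos(c), c)


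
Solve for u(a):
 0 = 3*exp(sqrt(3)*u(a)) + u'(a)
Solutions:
 u(a) = sqrt(3)*(2*log(1/(C1 + 3*a)) - log(3))/6


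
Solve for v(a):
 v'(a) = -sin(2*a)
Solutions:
 v(a) = C1 + cos(2*a)/2


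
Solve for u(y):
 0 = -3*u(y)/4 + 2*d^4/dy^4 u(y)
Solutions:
 u(y) = C1*exp(-6^(1/4)*y/2) + C2*exp(6^(1/4)*y/2) + C3*sin(6^(1/4)*y/2) + C4*cos(6^(1/4)*y/2)


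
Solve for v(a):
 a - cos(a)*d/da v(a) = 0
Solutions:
 v(a) = C1 + Integral(a/cos(a), a)


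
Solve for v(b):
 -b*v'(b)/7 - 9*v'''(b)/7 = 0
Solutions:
 v(b) = C1 + Integral(C2*airyai(-3^(1/3)*b/3) + C3*airybi(-3^(1/3)*b/3), b)


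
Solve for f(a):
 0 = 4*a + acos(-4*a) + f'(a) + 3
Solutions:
 f(a) = C1 - 2*a^2 - a*acos(-4*a) - 3*a - sqrt(1 - 16*a^2)/4


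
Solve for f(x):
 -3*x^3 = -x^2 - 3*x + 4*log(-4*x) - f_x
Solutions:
 f(x) = C1 + 3*x^4/4 - x^3/3 - 3*x^2/2 + 4*x*log(-x) + 4*x*(-1 + 2*log(2))


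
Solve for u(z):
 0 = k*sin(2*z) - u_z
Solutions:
 u(z) = C1 - k*cos(2*z)/2


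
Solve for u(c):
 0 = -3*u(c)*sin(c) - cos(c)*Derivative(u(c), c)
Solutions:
 u(c) = C1*cos(c)^3


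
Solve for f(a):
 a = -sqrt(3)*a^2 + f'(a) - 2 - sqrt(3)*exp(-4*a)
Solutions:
 f(a) = C1 + sqrt(3)*a^3/3 + a^2/2 + 2*a - sqrt(3)*exp(-4*a)/4


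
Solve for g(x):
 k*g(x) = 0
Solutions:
 g(x) = 0


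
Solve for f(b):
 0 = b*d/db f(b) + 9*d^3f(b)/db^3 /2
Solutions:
 f(b) = C1 + Integral(C2*airyai(-6^(1/3)*b/3) + C3*airybi(-6^(1/3)*b/3), b)


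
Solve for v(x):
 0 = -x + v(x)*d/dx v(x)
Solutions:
 v(x) = -sqrt(C1 + x^2)
 v(x) = sqrt(C1 + x^2)


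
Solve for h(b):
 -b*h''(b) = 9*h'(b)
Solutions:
 h(b) = C1 + C2/b^8


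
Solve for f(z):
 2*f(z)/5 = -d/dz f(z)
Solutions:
 f(z) = C1*exp(-2*z/5)


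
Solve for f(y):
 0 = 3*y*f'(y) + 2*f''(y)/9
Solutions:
 f(y) = C1 + C2*erf(3*sqrt(3)*y/2)


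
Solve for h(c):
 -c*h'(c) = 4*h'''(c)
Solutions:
 h(c) = C1 + Integral(C2*airyai(-2^(1/3)*c/2) + C3*airybi(-2^(1/3)*c/2), c)


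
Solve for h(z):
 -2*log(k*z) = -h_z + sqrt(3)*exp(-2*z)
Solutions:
 h(z) = C1 + 2*z*log(k*z) - 2*z - sqrt(3)*exp(-2*z)/2


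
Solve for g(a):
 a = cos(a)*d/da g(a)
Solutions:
 g(a) = C1 + Integral(a/cos(a), a)


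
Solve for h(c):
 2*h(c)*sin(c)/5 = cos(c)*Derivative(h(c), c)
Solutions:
 h(c) = C1/cos(c)^(2/5)


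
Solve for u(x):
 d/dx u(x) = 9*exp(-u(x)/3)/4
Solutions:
 u(x) = 3*log(C1 + 3*x/4)


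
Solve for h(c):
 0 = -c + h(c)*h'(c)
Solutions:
 h(c) = -sqrt(C1 + c^2)
 h(c) = sqrt(C1 + c^2)


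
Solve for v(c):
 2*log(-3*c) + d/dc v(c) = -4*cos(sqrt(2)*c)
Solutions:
 v(c) = C1 - 2*c*log(-c) - 2*c*log(3) + 2*c - 2*sqrt(2)*sin(sqrt(2)*c)


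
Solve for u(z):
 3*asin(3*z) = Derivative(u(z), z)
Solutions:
 u(z) = C1 + 3*z*asin(3*z) + sqrt(1 - 9*z^2)


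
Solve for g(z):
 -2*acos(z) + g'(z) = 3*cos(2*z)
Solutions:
 g(z) = C1 + 2*z*acos(z) - 2*sqrt(1 - z^2) + 3*sin(2*z)/2


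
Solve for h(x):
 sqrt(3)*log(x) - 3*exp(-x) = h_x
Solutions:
 h(x) = C1 + sqrt(3)*x*log(x) - sqrt(3)*x + 3*exp(-x)


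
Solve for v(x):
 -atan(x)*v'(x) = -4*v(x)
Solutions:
 v(x) = C1*exp(4*Integral(1/atan(x), x))


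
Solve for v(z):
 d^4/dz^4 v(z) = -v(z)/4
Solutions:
 v(z) = (C1*sin(z/2) + C2*cos(z/2))*exp(-z/2) + (C3*sin(z/2) + C4*cos(z/2))*exp(z/2)


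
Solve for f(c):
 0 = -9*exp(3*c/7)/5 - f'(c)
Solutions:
 f(c) = C1 - 21*exp(3*c/7)/5


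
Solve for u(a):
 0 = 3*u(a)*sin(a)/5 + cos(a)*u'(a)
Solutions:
 u(a) = C1*cos(a)^(3/5)


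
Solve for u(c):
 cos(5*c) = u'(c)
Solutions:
 u(c) = C1 + sin(5*c)/5


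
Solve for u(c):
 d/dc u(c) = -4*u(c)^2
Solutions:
 u(c) = 1/(C1 + 4*c)


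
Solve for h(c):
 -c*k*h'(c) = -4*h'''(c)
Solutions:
 h(c) = C1 + Integral(C2*airyai(2^(1/3)*c*k^(1/3)/2) + C3*airybi(2^(1/3)*c*k^(1/3)/2), c)


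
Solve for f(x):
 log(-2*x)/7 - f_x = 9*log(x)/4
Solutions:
 f(x) = C1 - 59*x*log(x)/28 + x*(4*log(2) + 59 + 4*I*pi)/28


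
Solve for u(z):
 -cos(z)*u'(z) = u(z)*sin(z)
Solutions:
 u(z) = C1*cos(z)


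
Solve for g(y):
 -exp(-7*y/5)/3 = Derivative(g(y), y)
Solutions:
 g(y) = C1 + 5*exp(-7*y/5)/21


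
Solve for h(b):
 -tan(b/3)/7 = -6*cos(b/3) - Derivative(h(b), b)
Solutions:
 h(b) = C1 - 3*log(cos(b/3))/7 - 18*sin(b/3)


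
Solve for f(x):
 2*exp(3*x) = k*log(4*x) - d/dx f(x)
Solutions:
 f(x) = C1 + k*x*log(x) + k*x*(-1 + 2*log(2)) - 2*exp(3*x)/3


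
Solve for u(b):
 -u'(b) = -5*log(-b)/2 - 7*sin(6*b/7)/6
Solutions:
 u(b) = C1 + 5*b*log(-b)/2 - 5*b/2 - 49*cos(6*b/7)/36


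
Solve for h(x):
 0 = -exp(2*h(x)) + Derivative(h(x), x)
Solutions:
 h(x) = log(-sqrt(-1/(C1 + x))) - log(2)/2
 h(x) = log(-1/(C1 + x))/2 - log(2)/2


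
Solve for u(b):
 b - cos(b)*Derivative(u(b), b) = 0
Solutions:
 u(b) = C1 + Integral(b/cos(b), b)


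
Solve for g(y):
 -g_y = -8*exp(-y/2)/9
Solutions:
 g(y) = C1 - 16*exp(-y/2)/9


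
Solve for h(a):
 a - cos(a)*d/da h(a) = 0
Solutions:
 h(a) = C1 + Integral(a/cos(a), a)


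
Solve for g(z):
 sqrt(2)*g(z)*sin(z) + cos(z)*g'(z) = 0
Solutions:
 g(z) = C1*cos(z)^(sqrt(2))


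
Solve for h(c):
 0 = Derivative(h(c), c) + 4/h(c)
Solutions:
 h(c) = -sqrt(C1 - 8*c)
 h(c) = sqrt(C1 - 8*c)


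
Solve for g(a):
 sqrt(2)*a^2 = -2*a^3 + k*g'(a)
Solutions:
 g(a) = C1 + a^4/(2*k) + sqrt(2)*a^3/(3*k)


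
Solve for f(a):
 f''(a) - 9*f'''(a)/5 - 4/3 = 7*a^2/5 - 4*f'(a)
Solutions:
 f(a) = C1 + C2*exp(a*(5 - sqrt(745))/18) + C3*exp(a*(5 + sqrt(745))/18) + 7*a^3/60 - 7*a^2/80 + 1661*a/2400


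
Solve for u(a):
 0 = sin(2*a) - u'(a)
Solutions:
 u(a) = C1 - cos(2*a)/2


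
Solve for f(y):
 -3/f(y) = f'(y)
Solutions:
 f(y) = -sqrt(C1 - 6*y)
 f(y) = sqrt(C1 - 6*y)


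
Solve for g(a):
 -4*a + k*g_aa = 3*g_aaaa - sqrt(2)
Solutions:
 g(a) = C1 + C2*a + C3*exp(-sqrt(3)*a*sqrt(k)/3) + C4*exp(sqrt(3)*a*sqrt(k)/3) + 2*a^3/(3*k) - sqrt(2)*a^2/(2*k)


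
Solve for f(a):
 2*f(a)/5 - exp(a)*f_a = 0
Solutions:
 f(a) = C1*exp(-2*exp(-a)/5)


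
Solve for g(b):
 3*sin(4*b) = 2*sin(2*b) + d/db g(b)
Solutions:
 g(b) = C1 + cos(2*b) - 3*cos(4*b)/4


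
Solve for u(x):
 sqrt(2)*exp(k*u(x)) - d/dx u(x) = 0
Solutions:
 u(x) = Piecewise((log(-1/(C1*k + sqrt(2)*k*x))/k, Ne(k, 0)), (nan, True))
 u(x) = Piecewise((C1 + sqrt(2)*x, Eq(k, 0)), (nan, True))


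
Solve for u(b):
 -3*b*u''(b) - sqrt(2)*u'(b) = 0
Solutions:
 u(b) = C1 + C2*b^(1 - sqrt(2)/3)


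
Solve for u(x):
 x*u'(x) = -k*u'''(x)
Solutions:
 u(x) = C1 + Integral(C2*airyai(x*(-1/k)^(1/3)) + C3*airybi(x*(-1/k)^(1/3)), x)


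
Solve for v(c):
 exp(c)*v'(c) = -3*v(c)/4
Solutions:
 v(c) = C1*exp(3*exp(-c)/4)


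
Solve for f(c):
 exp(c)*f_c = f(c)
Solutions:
 f(c) = C1*exp(-exp(-c))


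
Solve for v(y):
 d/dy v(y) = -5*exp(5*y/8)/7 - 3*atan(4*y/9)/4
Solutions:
 v(y) = C1 - 3*y*atan(4*y/9)/4 - 8*exp(5*y/8)/7 + 27*log(16*y^2 + 81)/32


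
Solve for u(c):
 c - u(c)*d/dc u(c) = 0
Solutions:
 u(c) = -sqrt(C1 + c^2)
 u(c) = sqrt(C1 + c^2)


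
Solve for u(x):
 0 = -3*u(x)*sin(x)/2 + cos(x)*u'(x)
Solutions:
 u(x) = C1/cos(x)^(3/2)


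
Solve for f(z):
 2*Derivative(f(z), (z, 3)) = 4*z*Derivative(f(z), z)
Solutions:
 f(z) = C1 + Integral(C2*airyai(2^(1/3)*z) + C3*airybi(2^(1/3)*z), z)


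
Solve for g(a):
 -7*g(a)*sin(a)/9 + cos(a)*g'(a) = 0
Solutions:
 g(a) = C1/cos(a)^(7/9)


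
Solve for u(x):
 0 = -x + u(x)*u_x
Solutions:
 u(x) = -sqrt(C1 + x^2)
 u(x) = sqrt(C1 + x^2)


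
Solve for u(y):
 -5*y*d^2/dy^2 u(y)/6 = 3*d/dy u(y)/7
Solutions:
 u(y) = C1 + C2*y^(17/35)


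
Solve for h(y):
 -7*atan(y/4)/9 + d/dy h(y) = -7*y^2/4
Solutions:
 h(y) = C1 - 7*y^3/12 + 7*y*atan(y/4)/9 - 14*log(y^2 + 16)/9


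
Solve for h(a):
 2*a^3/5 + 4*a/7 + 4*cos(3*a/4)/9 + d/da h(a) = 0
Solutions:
 h(a) = C1 - a^4/10 - 2*a^2/7 - 16*sin(3*a/4)/27


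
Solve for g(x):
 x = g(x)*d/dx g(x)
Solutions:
 g(x) = -sqrt(C1 + x^2)
 g(x) = sqrt(C1 + x^2)


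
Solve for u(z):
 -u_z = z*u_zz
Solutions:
 u(z) = C1 + C2*log(z)


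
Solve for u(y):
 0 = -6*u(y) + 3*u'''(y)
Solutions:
 u(y) = C3*exp(2^(1/3)*y) + (C1*sin(2^(1/3)*sqrt(3)*y/2) + C2*cos(2^(1/3)*sqrt(3)*y/2))*exp(-2^(1/3)*y/2)


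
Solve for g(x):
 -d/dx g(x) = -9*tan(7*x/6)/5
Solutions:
 g(x) = C1 - 54*log(cos(7*x/6))/35


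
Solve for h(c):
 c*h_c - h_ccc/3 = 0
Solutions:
 h(c) = C1 + Integral(C2*airyai(3^(1/3)*c) + C3*airybi(3^(1/3)*c), c)


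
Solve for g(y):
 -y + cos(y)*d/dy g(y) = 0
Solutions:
 g(y) = C1 + Integral(y/cos(y), y)


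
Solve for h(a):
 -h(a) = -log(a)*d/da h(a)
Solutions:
 h(a) = C1*exp(li(a))


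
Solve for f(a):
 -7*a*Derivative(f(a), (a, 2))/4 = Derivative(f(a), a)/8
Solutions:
 f(a) = C1 + C2*a^(13/14)


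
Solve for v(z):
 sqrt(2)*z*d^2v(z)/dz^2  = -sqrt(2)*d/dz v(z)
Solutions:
 v(z) = C1 + C2*log(z)


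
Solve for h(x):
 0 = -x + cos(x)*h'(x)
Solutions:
 h(x) = C1 + Integral(x/cos(x), x)


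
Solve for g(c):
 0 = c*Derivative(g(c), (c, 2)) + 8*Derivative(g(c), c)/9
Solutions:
 g(c) = C1 + C2*c^(1/9)


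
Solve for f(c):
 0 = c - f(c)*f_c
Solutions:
 f(c) = -sqrt(C1 + c^2)
 f(c) = sqrt(C1 + c^2)


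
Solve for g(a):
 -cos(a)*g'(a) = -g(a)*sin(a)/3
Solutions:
 g(a) = C1/cos(a)^(1/3)


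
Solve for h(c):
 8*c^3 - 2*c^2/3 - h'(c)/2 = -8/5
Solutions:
 h(c) = C1 + 4*c^4 - 4*c^3/9 + 16*c/5


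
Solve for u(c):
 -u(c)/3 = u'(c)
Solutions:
 u(c) = C1*exp(-c/3)


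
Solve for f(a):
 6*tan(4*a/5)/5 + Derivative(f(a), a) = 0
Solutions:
 f(a) = C1 + 3*log(cos(4*a/5))/2


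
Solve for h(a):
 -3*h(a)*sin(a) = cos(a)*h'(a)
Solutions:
 h(a) = C1*cos(a)^3


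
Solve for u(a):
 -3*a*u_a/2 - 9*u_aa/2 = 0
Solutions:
 u(a) = C1 + C2*erf(sqrt(6)*a/6)


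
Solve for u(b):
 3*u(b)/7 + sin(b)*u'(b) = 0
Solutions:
 u(b) = C1*(cos(b) + 1)^(3/14)/(cos(b) - 1)^(3/14)


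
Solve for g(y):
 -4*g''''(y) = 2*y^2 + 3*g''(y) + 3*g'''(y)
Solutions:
 g(y) = C1 + C2*y - y^4/18 + 2*y^3/9 + 2*y^2/9 + (C3*sin(sqrt(39)*y/8) + C4*cos(sqrt(39)*y/8))*exp(-3*y/8)


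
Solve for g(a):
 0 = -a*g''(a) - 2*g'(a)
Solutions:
 g(a) = C1 + C2/a


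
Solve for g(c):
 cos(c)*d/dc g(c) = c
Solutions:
 g(c) = C1 + Integral(c/cos(c), c)


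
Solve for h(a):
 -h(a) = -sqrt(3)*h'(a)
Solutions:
 h(a) = C1*exp(sqrt(3)*a/3)


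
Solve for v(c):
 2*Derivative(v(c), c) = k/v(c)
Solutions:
 v(c) = -sqrt(C1 + c*k)
 v(c) = sqrt(C1 + c*k)


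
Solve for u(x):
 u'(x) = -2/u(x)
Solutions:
 u(x) = -sqrt(C1 - 4*x)
 u(x) = sqrt(C1 - 4*x)


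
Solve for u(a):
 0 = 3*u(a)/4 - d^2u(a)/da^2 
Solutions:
 u(a) = C1*exp(-sqrt(3)*a/2) + C2*exp(sqrt(3)*a/2)


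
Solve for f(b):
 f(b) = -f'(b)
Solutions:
 f(b) = C1*exp(-b)


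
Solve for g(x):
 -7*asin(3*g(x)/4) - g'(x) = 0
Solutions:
 Integral(1/asin(3*_y/4), (_y, g(x))) = C1 - 7*x


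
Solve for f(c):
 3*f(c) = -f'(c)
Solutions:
 f(c) = C1*exp(-3*c)


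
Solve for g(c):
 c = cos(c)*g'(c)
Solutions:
 g(c) = C1 + Integral(c/cos(c), c)


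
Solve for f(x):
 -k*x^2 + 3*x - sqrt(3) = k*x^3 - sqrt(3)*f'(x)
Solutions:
 f(x) = C1 + sqrt(3)*k*x^4/12 + sqrt(3)*k*x^3/9 - sqrt(3)*x^2/2 + x


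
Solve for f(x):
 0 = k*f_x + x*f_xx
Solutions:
 f(x) = C1 + x^(1 - re(k))*(C2*sin(log(x)*Abs(im(k))) + C3*cos(log(x)*im(k)))


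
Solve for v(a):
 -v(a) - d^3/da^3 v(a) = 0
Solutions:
 v(a) = C3*exp(-a) + (C1*sin(sqrt(3)*a/2) + C2*cos(sqrt(3)*a/2))*exp(a/2)


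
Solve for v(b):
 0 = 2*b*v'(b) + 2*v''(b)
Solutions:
 v(b) = C1 + C2*erf(sqrt(2)*b/2)


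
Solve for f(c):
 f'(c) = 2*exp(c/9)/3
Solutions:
 f(c) = C1 + 6*exp(c/9)


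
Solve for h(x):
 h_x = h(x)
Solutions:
 h(x) = C1*exp(x)


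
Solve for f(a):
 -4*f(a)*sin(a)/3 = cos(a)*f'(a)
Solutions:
 f(a) = C1*cos(a)^(4/3)


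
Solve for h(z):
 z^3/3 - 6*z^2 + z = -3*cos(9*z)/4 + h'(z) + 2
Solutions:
 h(z) = C1 + z^4/12 - 2*z^3 + z^2/2 - 2*z + sin(9*z)/12


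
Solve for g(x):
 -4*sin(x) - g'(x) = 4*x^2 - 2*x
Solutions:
 g(x) = C1 - 4*x^3/3 + x^2 + 4*cos(x)


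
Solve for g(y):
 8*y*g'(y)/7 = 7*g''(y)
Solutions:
 g(y) = C1 + C2*erfi(2*y/7)


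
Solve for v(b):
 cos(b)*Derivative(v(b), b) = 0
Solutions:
 v(b) = C1


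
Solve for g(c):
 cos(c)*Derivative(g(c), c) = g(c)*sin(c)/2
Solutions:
 g(c) = C1/sqrt(cos(c))


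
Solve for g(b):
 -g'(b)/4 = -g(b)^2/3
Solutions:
 g(b) = -3/(C1 + 4*b)


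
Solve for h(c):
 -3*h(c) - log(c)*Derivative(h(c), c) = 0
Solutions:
 h(c) = C1*exp(-3*li(c))


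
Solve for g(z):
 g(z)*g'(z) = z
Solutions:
 g(z) = -sqrt(C1 + z^2)
 g(z) = sqrt(C1 + z^2)


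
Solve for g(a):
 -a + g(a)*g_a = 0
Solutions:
 g(a) = -sqrt(C1 + a^2)
 g(a) = sqrt(C1 + a^2)


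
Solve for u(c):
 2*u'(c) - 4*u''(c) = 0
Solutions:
 u(c) = C1 + C2*exp(c/2)


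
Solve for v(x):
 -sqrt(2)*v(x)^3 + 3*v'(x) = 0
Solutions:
 v(x) = -sqrt(6)*sqrt(-1/(C1 + sqrt(2)*x))/2
 v(x) = sqrt(6)*sqrt(-1/(C1 + sqrt(2)*x))/2


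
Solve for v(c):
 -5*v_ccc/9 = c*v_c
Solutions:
 v(c) = C1 + Integral(C2*airyai(-15^(2/3)*c/5) + C3*airybi(-15^(2/3)*c/5), c)


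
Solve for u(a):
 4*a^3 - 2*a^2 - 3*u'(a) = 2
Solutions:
 u(a) = C1 + a^4/3 - 2*a^3/9 - 2*a/3


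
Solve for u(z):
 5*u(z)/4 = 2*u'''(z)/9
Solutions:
 u(z) = C3*exp(45^(1/3)*z/2) + (C1*sin(3*3^(1/6)*5^(1/3)*z/4) + C2*cos(3*3^(1/6)*5^(1/3)*z/4))*exp(-45^(1/3)*z/4)


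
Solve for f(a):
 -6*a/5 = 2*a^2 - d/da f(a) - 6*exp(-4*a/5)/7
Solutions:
 f(a) = C1 + 2*a^3/3 + 3*a^2/5 + 15*exp(-4*a/5)/14


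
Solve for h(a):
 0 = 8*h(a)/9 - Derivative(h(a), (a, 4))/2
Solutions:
 h(a) = C1*exp(-2*sqrt(3)*a/3) + C2*exp(2*sqrt(3)*a/3) + C3*sin(2*sqrt(3)*a/3) + C4*cos(2*sqrt(3)*a/3)


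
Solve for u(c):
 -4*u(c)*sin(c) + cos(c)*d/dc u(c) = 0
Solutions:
 u(c) = C1/cos(c)^4


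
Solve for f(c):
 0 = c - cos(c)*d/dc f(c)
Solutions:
 f(c) = C1 + Integral(c/cos(c), c)


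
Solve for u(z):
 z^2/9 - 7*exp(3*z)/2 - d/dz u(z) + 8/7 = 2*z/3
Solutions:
 u(z) = C1 + z^3/27 - z^2/3 + 8*z/7 - 7*exp(3*z)/6


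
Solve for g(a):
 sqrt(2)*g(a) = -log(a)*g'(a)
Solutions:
 g(a) = C1*exp(-sqrt(2)*li(a))


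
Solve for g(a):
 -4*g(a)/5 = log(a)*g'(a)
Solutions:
 g(a) = C1*exp(-4*li(a)/5)


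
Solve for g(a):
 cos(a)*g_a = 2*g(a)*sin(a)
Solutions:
 g(a) = C1/cos(a)^2


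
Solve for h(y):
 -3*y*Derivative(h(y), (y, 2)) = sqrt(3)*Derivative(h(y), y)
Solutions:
 h(y) = C1 + C2*y^(1 - sqrt(3)/3)


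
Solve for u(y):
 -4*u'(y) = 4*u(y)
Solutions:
 u(y) = C1*exp(-y)


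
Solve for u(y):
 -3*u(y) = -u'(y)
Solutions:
 u(y) = C1*exp(3*y)


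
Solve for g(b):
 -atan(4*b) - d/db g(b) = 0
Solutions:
 g(b) = C1 - b*atan(4*b) + log(16*b^2 + 1)/8


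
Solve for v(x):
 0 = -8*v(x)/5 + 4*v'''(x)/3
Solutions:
 v(x) = C3*exp(5^(2/3)*6^(1/3)*x/5) + (C1*sin(2^(1/3)*3^(5/6)*5^(2/3)*x/10) + C2*cos(2^(1/3)*3^(5/6)*5^(2/3)*x/10))*exp(-5^(2/3)*6^(1/3)*x/10)


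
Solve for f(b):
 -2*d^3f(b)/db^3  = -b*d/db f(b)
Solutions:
 f(b) = C1 + Integral(C2*airyai(2^(2/3)*b/2) + C3*airybi(2^(2/3)*b/2), b)


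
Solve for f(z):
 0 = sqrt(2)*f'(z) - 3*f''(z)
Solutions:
 f(z) = C1 + C2*exp(sqrt(2)*z/3)


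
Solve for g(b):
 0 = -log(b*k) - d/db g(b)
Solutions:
 g(b) = C1 - b*log(b*k) + b


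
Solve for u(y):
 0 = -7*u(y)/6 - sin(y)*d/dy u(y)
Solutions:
 u(y) = C1*(cos(y) + 1)^(7/12)/(cos(y) - 1)^(7/12)


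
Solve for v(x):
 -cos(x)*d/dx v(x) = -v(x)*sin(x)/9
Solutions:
 v(x) = C1/cos(x)^(1/9)


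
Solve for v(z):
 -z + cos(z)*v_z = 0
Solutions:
 v(z) = C1 + Integral(z/cos(z), z)


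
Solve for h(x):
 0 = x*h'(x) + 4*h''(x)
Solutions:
 h(x) = C1 + C2*erf(sqrt(2)*x/4)


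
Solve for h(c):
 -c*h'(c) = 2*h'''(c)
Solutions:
 h(c) = C1 + Integral(C2*airyai(-2^(2/3)*c/2) + C3*airybi(-2^(2/3)*c/2), c)


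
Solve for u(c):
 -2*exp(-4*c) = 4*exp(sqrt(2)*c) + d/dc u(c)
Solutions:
 u(c) = C1 - 2*sqrt(2)*exp(sqrt(2)*c) + exp(-4*c)/2


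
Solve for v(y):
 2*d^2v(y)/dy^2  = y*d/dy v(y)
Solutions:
 v(y) = C1 + C2*erfi(y/2)


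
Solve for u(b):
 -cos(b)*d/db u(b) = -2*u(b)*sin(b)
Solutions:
 u(b) = C1/cos(b)^2


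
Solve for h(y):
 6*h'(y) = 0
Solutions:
 h(y) = C1


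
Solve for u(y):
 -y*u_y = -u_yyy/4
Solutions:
 u(y) = C1 + Integral(C2*airyai(2^(2/3)*y) + C3*airybi(2^(2/3)*y), y)


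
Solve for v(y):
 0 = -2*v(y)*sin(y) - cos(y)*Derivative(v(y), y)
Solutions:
 v(y) = C1*cos(y)^2


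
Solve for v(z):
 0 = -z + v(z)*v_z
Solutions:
 v(z) = -sqrt(C1 + z^2)
 v(z) = sqrt(C1 + z^2)


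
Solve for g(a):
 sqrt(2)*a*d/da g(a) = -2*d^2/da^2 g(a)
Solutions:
 g(a) = C1 + C2*erf(2^(1/4)*a/2)


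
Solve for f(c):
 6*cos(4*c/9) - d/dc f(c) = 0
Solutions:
 f(c) = C1 + 27*sin(4*c/9)/2


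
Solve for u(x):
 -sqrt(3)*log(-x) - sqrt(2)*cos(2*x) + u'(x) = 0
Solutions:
 u(x) = C1 + sqrt(3)*x*(log(-x) - 1) + sqrt(2)*sin(2*x)/2


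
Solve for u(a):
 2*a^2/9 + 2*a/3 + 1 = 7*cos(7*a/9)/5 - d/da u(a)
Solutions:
 u(a) = C1 - 2*a^3/27 - a^2/3 - a + 9*sin(7*a/9)/5


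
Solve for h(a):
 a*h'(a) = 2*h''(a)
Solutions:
 h(a) = C1 + C2*erfi(a/2)


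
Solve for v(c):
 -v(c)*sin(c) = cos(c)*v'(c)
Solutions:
 v(c) = C1*cos(c)


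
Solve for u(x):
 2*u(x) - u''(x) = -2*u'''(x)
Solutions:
 u(x) = C1*exp(x*((6*sqrt(318) + 107)^(-1/3) + 2 + (6*sqrt(318) + 107)^(1/3))/12)*sin(sqrt(3)*x*(-(6*sqrt(318) + 107)^(1/3) + (6*sqrt(318) + 107)^(-1/3))/12) + C2*exp(x*((6*sqrt(318) + 107)^(-1/3) + 2 + (6*sqrt(318) + 107)^(1/3))/12)*cos(sqrt(3)*x*(-(6*sqrt(318) + 107)^(1/3) + (6*sqrt(318) + 107)^(-1/3))/12) + C3*exp(x*(-(6*sqrt(318) + 107)^(1/3) - 1/(6*sqrt(318) + 107)^(1/3) + 1)/6)


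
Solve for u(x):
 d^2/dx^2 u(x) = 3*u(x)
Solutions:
 u(x) = C1*exp(-sqrt(3)*x) + C2*exp(sqrt(3)*x)


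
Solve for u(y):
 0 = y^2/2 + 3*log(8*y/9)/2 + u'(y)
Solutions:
 u(y) = C1 - y^3/6 - 3*y*log(y)/2 - 9*y*log(2)/2 + 3*y/2 + 3*y*log(3)


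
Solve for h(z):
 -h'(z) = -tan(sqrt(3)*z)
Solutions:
 h(z) = C1 - sqrt(3)*log(cos(sqrt(3)*z))/3


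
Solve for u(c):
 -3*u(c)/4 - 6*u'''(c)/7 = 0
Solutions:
 u(c) = C3*exp(-7^(1/3)*c/2) + (C1*sin(sqrt(3)*7^(1/3)*c/4) + C2*cos(sqrt(3)*7^(1/3)*c/4))*exp(7^(1/3)*c/4)


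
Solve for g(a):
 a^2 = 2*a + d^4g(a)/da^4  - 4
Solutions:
 g(a) = C1 + C2*a + C3*a^2 + C4*a^3 + a^6/360 - a^5/60 + a^4/6


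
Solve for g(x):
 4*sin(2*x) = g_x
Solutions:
 g(x) = C1 - 2*cos(2*x)


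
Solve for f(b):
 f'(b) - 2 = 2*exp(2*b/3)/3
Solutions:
 f(b) = C1 + 2*b + exp(2*b/3)


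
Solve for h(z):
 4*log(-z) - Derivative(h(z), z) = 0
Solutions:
 h(z) = C1 + 4*z*log(-z) - 4*z


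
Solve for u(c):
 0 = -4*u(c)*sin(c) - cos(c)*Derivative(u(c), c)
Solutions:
 u(c) = C1*cos(c)^4


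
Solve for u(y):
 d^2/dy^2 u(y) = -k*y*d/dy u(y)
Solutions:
 u(y) = Piecewise((-sqrt(2)*sqrt(pi)*C1*erf(sqrt(2)*sqrt(k)*y/2)/(2*sqrt(k)) - C2, (k > 0) | (k < 0)), (-C1*y - C2, True))


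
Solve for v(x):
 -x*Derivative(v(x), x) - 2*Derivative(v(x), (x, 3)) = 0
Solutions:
 v(x) = C1 + Integral(C2*airyai(-2^(2/3)*x/2) + C3*airybi(-2^(2/3)*x/2), x)


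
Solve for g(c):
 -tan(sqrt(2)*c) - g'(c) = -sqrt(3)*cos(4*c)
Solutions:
 g(c) = C1 + sqrt(2)*log(cos(sqrt(2)*c))/2 + sqrt(3)*sin(4*c)/4


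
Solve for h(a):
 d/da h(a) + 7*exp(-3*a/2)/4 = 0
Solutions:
 h(a) = C1 + 7*exp(-3*a/2)/6


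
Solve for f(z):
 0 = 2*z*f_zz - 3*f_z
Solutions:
 f(z) = C1 + C2*z^(5/2)


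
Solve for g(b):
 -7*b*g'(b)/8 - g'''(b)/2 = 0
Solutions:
 g(b) = C1 + Integral(C2*airyai(-14^(1/3)*b/2) + C3*airybi(-14^(1/3)*b/2), b)


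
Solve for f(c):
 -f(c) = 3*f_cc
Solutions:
 f(c) = C1*sin(sqrt(3)*c/3) + C2*cos(sqrt(3)*c/3)


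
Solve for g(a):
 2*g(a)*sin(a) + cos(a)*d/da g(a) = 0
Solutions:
 g(a) = C1*cos(a)^2


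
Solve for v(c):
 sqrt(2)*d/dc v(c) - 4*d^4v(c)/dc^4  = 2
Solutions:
 v(c) = C1 + C4*exp(sqrt(2)*c/2) + sqrt(2)*c + (C2*sin(sqrt(6)*c/4) + C3*cos(sqrt(6)*c/4))*exp(-sqrt(2)*c/4)


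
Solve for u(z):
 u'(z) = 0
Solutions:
 u(z) = C1


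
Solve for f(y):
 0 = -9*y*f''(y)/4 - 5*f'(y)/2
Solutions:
 f(y) = C1 + C2/y^(1/9)


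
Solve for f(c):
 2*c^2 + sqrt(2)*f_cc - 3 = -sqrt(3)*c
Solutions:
 f(c) = C1 + C2*c - sqrt(2)*c^4/12 - sqrt(6)*c^3/12 + 3*sqrt(2)*c^2/4


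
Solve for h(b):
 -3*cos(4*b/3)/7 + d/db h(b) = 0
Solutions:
 h(b) = C1 + 9*sin(4*b/3)/28


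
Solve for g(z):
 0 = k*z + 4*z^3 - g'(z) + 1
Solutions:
 g(z) = C1 + k*z^2/2 + z^4 + z


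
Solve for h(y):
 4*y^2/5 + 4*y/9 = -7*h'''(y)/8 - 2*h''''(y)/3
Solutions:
 h(y) = C1 + C2*y + C3*y^2 + C4*exp(-21*y/16) - 8*y^5/525 + 244*y^4/6615 - 15616*y^3/138915


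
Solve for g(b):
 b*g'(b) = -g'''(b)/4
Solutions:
 g(b) = C1 + Integral(C2*airyai(-2^(2/3)*b) + C3*airybi(-2^(2/3)*b), b)


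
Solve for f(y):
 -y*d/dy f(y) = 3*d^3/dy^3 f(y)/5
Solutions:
 f(y) = C1 + Integral(C2*airyai(-3^(2/3)*5^(1/3)*y/3) + C3*airybi(-3^(2/3)*5^(1/3)*y/3), y)


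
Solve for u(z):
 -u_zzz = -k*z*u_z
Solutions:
 u(z) = C1 + Integral(C2*airyai(k^(1/3)*z) + C3*airybi(k^(1/3)*z), z)


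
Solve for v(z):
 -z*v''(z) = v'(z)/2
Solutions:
 v(z) = C1 + C2*sqrt(z)


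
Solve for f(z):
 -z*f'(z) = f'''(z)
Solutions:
 f(z) = C1 + Integral(C2*airyai(-z) + C3*airybi(-z), z)


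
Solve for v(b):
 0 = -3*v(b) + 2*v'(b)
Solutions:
 v(b) = C1*exp(3*b/2)


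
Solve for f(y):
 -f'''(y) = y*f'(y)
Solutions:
 f(y) = C1 + Integral(C2*airyai(-y) + C3*airybi(-y), y)


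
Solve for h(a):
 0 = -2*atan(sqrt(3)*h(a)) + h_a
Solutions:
 Integral(1/atan(sqrt(3)*_y), (_y, h(a))) = C1 + 2*a


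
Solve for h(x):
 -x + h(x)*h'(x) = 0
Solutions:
 h(x) = -sqrt(C1 + x^2)
 h(x) = sqrt(C1 + x^2)


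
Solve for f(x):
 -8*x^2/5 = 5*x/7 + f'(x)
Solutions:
 f(x) = C1 - 8*x^3/15 - 5*x^2/14


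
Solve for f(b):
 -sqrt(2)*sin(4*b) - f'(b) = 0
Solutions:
 f(b) = C1 + sqrt(2)*cos(4*b)/4


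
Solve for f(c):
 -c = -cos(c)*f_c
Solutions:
 f(c) = C1 + Integral(c/cos(c), c)


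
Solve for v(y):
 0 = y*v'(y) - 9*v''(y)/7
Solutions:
 v(y) = C1 + C2*erfi(sqrt(14)*y/6)


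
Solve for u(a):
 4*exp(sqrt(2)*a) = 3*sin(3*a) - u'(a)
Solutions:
 u(a) = C1 - 2*sqrt(2)*exp(sqrt(2)*a) - cos(3*a)


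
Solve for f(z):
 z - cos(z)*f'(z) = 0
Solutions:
 f(z) = C1 + Integral(z/cos(z), z)


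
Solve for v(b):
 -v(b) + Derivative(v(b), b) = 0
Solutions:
 v(b) = C1*exp(b)


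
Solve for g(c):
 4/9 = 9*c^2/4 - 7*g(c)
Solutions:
 g(c) = 9*c^2/28 - 4/63


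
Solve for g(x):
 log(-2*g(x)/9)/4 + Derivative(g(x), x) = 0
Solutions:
 4*Integral(1/(log(-_y) - 2*log(3) + log(2)), (_y, g(x))) = C1 - x


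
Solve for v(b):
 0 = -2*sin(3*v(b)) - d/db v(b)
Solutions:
 v(b) = -acos((-C1 - exp(12*b))/(C1 - exp(12*b)))/3 + 2*pi/3
 v(b) = acos((-C1 - exp(12*b))/(C1 - exp(12*b)))/3


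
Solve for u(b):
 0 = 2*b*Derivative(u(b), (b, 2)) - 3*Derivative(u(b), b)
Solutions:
 u(b) = C1 + C2*b^(5/2)


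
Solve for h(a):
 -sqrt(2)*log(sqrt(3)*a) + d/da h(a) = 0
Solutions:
 h(a) = C1 + sqrt(2)*a*log(a) - sqrt(2)*a + sqrt(2)*a*log(3)/2


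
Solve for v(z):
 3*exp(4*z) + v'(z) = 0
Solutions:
 v(z) = C1 - 3*exp(4*z)/4


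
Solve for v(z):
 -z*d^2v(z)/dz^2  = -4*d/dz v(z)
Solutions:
 v(z) = C1 + C2*z^5


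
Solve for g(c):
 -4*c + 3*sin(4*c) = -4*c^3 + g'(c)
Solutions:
 g(c) = C1 + c^4 - 2*c^2 - 3*cos(4*c)/4


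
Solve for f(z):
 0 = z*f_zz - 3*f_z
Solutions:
 f(z) = C1 + C2*z^4


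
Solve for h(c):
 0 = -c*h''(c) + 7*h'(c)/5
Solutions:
 h(c) = C1 + C2*c^(12/5)


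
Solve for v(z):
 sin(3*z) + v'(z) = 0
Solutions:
 v(z) = C1 + cos(3*z)/3


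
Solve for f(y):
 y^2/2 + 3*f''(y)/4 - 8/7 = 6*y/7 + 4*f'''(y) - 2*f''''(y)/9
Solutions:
 f(y) = C1 + C2*y + C3*exp(3*y*(3 - sqrt(138)/4)) + C4*exp(3*y*(sqrt(138)/4 + 3)) - y^4/18 - 188*y^3/189 - 8480*y^2/567


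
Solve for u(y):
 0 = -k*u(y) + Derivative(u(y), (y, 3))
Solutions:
 u(y) = C1*exp(k^(1/3)*y) + C2*exp(k^(1/3)*y*(-1 + sqrt(3)*I)/2) + C3*exp(-k^(1/3)*y*(1 + sqrt(3)*I)/2)


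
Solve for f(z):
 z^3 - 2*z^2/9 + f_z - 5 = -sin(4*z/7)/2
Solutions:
 f(z) = C1 - z^4/4 + 2*z^3/27 + 5*z + 7*cos(4*z/7)/8


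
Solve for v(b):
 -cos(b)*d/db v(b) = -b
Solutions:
 v(b) = C1 + Integral(b/cos(b), b)


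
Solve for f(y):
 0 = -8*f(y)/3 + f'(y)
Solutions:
 f(y) = C1*exp(8*y/3)


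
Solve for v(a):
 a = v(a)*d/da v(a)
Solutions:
 v(a) = -sqrt(C1 + a^2)
 v(a) = sqrt(C1 + a^2)


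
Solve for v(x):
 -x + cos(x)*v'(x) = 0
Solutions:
 v(x) = C1 + Integral(x/cos(x), x)


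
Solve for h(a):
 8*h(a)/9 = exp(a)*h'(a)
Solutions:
 h(a) = C1*exp(-8*exp(-a)/9)


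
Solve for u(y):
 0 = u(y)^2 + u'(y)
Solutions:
 u(y) = 1/(C1 + y)


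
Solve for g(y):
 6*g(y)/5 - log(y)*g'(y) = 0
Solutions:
 g(y) = C1*exp(6*li(y)/5)


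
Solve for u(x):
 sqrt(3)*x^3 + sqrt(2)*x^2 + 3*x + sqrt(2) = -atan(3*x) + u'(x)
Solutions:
 u(x) = C1 + sqrt(3)*x^4/4 + sqrt(2)*x^3/3 + 3*x^2/2 + x*atan(3*x) + sqrt(2)*x - log(9*x^2 + 1)/6


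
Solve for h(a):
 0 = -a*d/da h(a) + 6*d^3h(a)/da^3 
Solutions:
 h(a) = C1 + Integral(C2*airyai(6^(2/3)*a/6) + C3*airybi(6^(2/3)*a/6), a)


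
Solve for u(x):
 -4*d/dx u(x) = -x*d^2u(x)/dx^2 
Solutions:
 u(x) = C1 + C2*x^5


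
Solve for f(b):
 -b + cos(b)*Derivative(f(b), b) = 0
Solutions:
 f(b) = C1 + Integral(b/cos(b), b)


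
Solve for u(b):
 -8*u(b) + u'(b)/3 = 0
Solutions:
 u(b) = C1*exp(24*b)


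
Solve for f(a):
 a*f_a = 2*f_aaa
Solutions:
 f(a) = C1 + Integral(C2*airyai(2^(2/3)*a/2) + C3*airybi(2^(2/3)*a/2), a)


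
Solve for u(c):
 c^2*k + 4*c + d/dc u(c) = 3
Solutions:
 u(c) = C1 - c^3*k/3 - 2*c^2 + 3*c


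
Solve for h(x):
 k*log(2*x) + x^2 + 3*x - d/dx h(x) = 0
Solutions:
 h(x) = C1 + k*x*log(x) - k*x + k*x*log(2) + x^3/3 + 3*x^2/2


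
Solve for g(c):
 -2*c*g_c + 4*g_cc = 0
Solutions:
 g(c) = C1 + C2*erfi(c/2)


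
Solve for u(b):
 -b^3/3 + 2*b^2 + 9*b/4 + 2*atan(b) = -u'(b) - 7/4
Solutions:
 u(b) = C1 + b^4/12 - 2*b^3/3 - 9*b^2/8 - 2*b*atan(b) - 7*b/4 + log(b^2 + 1)


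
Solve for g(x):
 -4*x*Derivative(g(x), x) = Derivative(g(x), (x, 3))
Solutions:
 g(x) = C1 + Integral(C2*airyai(-2^(2/3)*x) + C3*airybi(-2^(2/3)*x), x)


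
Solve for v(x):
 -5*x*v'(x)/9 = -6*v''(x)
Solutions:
 v(x) = C1 + C2*erfi(sqrt(15)*x/18)


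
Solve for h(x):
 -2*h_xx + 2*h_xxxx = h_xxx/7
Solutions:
 h(x) = C1 + C2*x + C3*exp(x*(1 - sqrt(785))/28) + C4*exp(x*(1 + sqrt(785))/28)


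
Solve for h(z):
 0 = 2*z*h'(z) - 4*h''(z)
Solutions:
 h(z) = C1 + C2*erfi(z/2)


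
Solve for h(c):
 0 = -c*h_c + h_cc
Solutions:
 h(c) = C1 + C2*erfi(sqrt(2)*c/2)


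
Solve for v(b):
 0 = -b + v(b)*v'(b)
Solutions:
 v(b) = -sqrt(C1 + b^2)
 v(b) = sqrt(C1 + b^2)


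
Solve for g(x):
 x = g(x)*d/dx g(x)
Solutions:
 g(x) = -sqrt(C1 + x^2)
 g(x) = sqrt(C1 + x^2)


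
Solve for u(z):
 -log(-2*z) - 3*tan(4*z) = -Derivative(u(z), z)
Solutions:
 u(z) = C1 + z*log(-z) - z + z*log(2) - 3*log(cos(4*z))/4


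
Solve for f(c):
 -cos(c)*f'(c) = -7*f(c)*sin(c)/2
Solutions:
 f(c) = C1/cos(c)^(7/2)


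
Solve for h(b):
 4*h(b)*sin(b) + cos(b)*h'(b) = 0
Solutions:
 h(b) = C1*cos(b)^4


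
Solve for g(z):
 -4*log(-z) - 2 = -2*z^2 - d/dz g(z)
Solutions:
 g(z) = C1 - 2*z^3/3 + 4*z*log(-z) - 2*z


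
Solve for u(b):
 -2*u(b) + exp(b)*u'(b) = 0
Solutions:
 u(b) = C1*exp(-2*exp(-b))


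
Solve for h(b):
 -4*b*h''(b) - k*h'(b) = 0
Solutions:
 h(b) = C1 + b^(1 - re(k)/4)*(C2*sin(log(b)*Abs(im(k))/4) + C3*cos(log(b)*im(k)/4))


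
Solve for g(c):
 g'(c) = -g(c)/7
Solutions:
 g(c) = C1*exp(-c/7)


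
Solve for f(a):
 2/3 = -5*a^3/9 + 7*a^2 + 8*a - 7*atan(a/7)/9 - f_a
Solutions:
 f(a) = C1 - 5*a^4/36 + 7*a^3/3 + 4*a^2 - 7*a*atan(a/7)/9 - 2*a/3 + 49*log(a^2 + 49)/18


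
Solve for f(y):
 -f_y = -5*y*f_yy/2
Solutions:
 f(y) = C1 + C2*y^(7/5)


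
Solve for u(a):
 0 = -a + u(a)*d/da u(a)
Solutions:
 u(a) = -sqrt(C1 + a^2)
 u(a) = sqrt(C1 + a^2)


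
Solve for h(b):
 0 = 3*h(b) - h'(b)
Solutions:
 h(b) = C1*exp(3*b)


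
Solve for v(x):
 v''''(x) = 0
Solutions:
 v(x) = C1 + C2*x + C3*x^2 + C4*x^3


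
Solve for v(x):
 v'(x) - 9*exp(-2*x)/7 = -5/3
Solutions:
 v(x) = C1 - 5*x/3 - 9*exp(-2*x)/14


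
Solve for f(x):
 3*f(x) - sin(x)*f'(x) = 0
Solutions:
 f(x) = C1*(cos(x) - 1)^(3/2)/(cos(x) + 1)^(3/2)


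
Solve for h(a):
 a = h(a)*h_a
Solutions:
 h(a) = -sqrt(C1 + a^2)
 h(a) = sqrt(C1 + a^2)


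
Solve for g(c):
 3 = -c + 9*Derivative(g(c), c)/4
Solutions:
 g(c) = C1 + 2*c^2/9 + 4*c/3


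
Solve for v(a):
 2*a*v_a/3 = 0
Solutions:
 v(a) = C1


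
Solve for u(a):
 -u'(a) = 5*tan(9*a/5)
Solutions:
 u(a) = C1 + 25*log(cos(9*a/5))/9


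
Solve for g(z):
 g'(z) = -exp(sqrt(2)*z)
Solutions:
 g(z) = C1 - sqrt(2)*exp(sqrt(2)*z)/2


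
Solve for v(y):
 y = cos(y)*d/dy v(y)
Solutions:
 v(y) = C1 + Integral(y/cos(y), y)


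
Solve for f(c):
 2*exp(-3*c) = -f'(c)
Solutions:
 f(c) = C1 + 2*exp(-3*c)/3


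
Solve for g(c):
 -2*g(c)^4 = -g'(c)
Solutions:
 g(c) = (-1/(C1 + 6*c))^(1/3)
 g(c) = (-1/(C1 + 2*c))^(1/3)*(-3^(2/3) - 3*3^(1/6)*I)/6
 g(c) = (-1/(C1 + 2*c))^(1/3)*(-3^(2/3) + 3*3^(1/6)*I)/6


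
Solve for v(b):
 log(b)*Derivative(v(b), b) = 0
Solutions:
 v(b) = C1


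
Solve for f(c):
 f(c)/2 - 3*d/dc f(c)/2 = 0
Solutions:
 f(c) = C1*exp(c/3)


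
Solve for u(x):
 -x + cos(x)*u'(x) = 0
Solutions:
 u(x) = C1 + Integral(x/cos(x), x)


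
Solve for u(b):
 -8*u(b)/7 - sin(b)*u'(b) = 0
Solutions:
 u(b) = C1*(cos(b) + 1)^(4/7)/(cos(b) - 1)^(4/7)


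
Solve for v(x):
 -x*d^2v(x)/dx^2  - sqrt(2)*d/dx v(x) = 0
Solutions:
 v(x) = C1 + C2*x^(1 - sqrt(2))


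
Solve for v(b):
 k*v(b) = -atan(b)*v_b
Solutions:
 v(b) = C1*exp(-k*Integral(1/atan(b), b))


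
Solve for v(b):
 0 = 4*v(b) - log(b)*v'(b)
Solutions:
 v(b) = C1*exp(4*li(b))


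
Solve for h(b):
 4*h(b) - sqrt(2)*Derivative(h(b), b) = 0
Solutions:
 h(b) = C1*exp(2*sqrt(2)*b)


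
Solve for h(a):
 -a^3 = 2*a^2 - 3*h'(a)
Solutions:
 h(a) = C1 + a^4/12 + 2*a^3/9


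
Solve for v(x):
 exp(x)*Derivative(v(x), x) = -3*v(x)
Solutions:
 v(x) = C1*exp(3*exp(-x))


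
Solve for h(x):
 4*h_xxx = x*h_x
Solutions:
 h(x) = C1 + Integral(C2*airyai(2^(1/3)*x/2) + C3*airybi(2^(1/3)*x/2), x)


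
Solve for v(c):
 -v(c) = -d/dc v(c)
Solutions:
 v(c) = C1*exp(c)


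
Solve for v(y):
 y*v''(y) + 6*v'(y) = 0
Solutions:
 v(y) = C1 + C2/y^5


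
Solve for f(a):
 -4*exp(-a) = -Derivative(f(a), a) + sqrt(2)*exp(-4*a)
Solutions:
 f(a) = C1 - 4*exp(-a) - sqrt(2)*exp(-4*a)/4


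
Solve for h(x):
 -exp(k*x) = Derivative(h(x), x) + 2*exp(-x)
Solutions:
 h(x) = C1 + 2*exp(-x) - exp(k*x)/k


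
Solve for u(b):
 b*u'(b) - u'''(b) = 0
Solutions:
 u(b) = C1 + Integral(C2*airyai(b) + C3*airybi(b), b)


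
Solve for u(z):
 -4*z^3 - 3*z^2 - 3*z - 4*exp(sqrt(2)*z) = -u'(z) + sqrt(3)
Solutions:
 u(z) = C1 + z^4 + z^3 + 3*z^2/2 + sqrt(3)*z + 2*sqrt(2)*exp(sqrt(2)*z)


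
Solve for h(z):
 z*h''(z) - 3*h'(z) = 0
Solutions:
 h(z) = C1 + C2*z^4


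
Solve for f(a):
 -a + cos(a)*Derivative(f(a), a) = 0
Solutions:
 f(a) = C1 + Integral(a/cos(a), a)


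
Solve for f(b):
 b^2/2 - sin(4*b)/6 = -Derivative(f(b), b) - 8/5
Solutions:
 f(b) = C1 - b^3/6 - 8*b/5 - cos(4*b)/24


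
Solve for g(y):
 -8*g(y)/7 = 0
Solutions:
 g(y) = 0


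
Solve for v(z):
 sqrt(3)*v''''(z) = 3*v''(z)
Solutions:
 v(z) = C1 + C2*z + C3*exp(-3^(1/4)*z) + C4*exp(3^(1/4)*z)


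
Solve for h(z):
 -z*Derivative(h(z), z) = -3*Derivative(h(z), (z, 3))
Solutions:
 h(z) = C1 + Integral(C2*airyai(3^(2/3)*z/3) + C3*airybi(3^(2/3)*z/3), z)


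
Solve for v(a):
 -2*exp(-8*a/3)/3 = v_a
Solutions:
 v(a) = C1 + exp(-8*a/3)/4


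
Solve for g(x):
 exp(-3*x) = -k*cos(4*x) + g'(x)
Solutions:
 g(x) = C1 + k*sin(4*x)/4 - exp(-3*x)/3


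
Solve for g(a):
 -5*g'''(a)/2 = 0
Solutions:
 g(a) = C1 + C2*a + C3*a^2


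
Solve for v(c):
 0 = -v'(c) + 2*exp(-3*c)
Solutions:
 v(c) = C1 - 2*exp(-3*c)/3


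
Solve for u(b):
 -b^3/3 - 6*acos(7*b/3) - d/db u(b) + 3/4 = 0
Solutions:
 u(b) = C1 - b^4/12 - 6*b*acos(7*b/3) + 3*b/4 + 6*sqrt(9 - 49*b^2)/7


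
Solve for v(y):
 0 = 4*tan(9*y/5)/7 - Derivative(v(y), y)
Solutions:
 v(y) = C1 - 20*log(cos(9*y/5))/63


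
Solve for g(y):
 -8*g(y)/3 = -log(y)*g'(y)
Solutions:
 g(y) = C1*exp(8*li(y)/3)


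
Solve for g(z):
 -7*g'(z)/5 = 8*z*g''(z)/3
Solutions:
 g(z) = C1 + C2*z^(19/40)


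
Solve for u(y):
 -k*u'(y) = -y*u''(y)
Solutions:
 u(y) = C1 + y^(re(k) + 1)*(C2*sin(log(y)*Abs(im(k))) + C3*cos(log(y)*im(k)))


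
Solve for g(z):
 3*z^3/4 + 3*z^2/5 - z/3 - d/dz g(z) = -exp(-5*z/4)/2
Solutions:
 g(z) = C1 + 3*z^4/16 + z^3/5 - z^2/6 - 2*exp(-5*z/4)/5


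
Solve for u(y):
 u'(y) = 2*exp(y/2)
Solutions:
 u(y) = C1 + 4*exp(y/2)


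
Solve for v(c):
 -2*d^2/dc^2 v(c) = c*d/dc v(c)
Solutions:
 v(c) = C1 + C2*erf(c/2)


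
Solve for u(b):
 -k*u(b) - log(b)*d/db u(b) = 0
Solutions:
 u(b) = C1*exp(-k*li(b))


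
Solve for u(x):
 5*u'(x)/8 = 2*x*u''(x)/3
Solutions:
 u(x) = C1 + C2*x^(31/16)


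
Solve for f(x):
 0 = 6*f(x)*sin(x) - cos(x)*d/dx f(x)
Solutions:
 f(x) = C1/cos(x)^6


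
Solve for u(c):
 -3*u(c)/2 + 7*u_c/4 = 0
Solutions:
 u(c) = C1*exp(6*c/7)


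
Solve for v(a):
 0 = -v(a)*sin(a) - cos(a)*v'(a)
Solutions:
 v(a) = C1*cos(a)
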